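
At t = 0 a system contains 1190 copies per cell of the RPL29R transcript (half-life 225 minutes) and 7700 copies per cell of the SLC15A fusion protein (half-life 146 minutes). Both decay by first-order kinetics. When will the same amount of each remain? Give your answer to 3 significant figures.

1120 minutes

Set 1190·(1/2)^(t/225) = 7700·(1/2)^(t/146).
Taking log₂: log₂(1190/7700) = t·(1/225 − 1/146).
log₂(0.15455) = -2.6939; 1/225 − 1/146 = -0.0024049.
t = -2.6939 / -0.0024049 ≈ 1120.2 minutes.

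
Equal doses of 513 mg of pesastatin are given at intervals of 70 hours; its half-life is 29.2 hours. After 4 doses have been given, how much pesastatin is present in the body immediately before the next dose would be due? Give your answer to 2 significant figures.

The 4 doses were given 280, 210, 140, 70 hours ago.
Total = 513·(1/2)^(280/29.2) + 513·(1/2)^(210/29.2) + 513·(1/2)^(140/29.2) + 513·(1/2)^(70/29.2)
      = 0.66608 + 3.5089 + 18.485 + 97.38 ≈ 120.04 mg.

120 mg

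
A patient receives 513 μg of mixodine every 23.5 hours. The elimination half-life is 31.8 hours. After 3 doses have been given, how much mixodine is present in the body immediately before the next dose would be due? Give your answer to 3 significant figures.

602 μg

The 3 doses were given 70.5, 47, 23.5 hours ago.
Total = 513·(1/2)^(70.5/31.8) + 513·(1/2)^(47/31.8) + 513·(1/2)^(23.5/31.8)
      = 110.34 + 184.16 + 307.37 ≈ 601.87 μg.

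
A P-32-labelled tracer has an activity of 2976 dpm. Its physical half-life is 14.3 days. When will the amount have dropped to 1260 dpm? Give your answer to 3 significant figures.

Fraction remaining = 1260/2976 ≈ 0.42339.
n = log₂(2976/1260) = ln(2.3619)/ln 2 ≈ 1.24 half-lives.
t = n × t½ = 1.24 × 14.3 ≈ 17.731 days.

17.7 days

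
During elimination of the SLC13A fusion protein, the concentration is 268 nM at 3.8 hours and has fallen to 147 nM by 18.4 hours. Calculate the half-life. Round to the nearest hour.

17 hours

Over Δt = 18.4 − 3.8 = 14.6 hours, the level fell by a factor of 268/147 ≈ 1.8231.
n = log₂(1.8231) ≈ 0.86642 half-lives, so t½ = 14.6/0.86642 ≈ 16.851 hours.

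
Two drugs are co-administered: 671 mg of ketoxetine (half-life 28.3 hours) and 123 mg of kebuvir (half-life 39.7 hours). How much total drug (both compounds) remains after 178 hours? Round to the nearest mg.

14 mg

ketoxetine: 671 × (1/2)^(178/28.3) = 671 × (1/2)^6.2898 ≈ 8.5767 mg.
kebuvir: 123 × (1/2)^(178/39.7) = 123 × (1/2)^4.4836 ≈ 5.4979 mg.
Total = 8.5767 + 5.4979 ≈ 14.075 mg.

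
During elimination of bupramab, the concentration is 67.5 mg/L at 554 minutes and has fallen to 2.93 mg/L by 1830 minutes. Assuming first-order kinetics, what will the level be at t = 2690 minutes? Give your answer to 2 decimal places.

Over Δt = 1830 − 554 = 1276 minutes, the level fell by a factor of 67.5/2.93 ≈ 23.038.
n = log₂(23.038) ≈ 4.5259 half-lives, so t½ = 1276/4.5259 ≈ 281.93 minutes.
From t = 1830 to t = 2690: 2.93 × (1/2)^((2690−1830)/281.93) ≈ 0.35368 mg/L.

0.35 mg/L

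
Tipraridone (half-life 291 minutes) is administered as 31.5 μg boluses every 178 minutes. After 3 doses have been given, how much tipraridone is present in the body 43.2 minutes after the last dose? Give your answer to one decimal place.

59.2 μg

The 3 doses were given 399.2, 221.2, 43.2 minutes ago.
Total = 31.5·(1/2)^(399.2/291) + 31.5·(1/2)^(221.2/291) + 31.5·(1/2)^(43.2/291)
      = 12.172 + 18.599 + 28.42 ≈ 59.19 μg.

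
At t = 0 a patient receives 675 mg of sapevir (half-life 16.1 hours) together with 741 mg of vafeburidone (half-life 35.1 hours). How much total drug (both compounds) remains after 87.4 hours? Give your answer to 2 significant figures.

150 mg

sapevir: 675 × (1/2)^(87.4/16.1) = 675 × (1/2)^5.4286 ≈ 15.673 mg.
vafeburidone: 741 × (1/2)^(87.4/35.1) = 741 × (1/2)^2.49 ≈ 131.9 mg.
Total = 15.673 + 131.9 ≈ 147.57 mg.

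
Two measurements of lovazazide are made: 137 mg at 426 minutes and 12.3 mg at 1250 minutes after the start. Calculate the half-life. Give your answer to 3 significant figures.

237 minutes

Over Δt = 1250 − 426 = 824 minutes, the level fell by a factor of 137/12.3 ≈ 11.138.
n = log₂(11.138) ≈ 3.4774 half-lives, so t½ = 824/3.4774 ≈ 236.96 minutes.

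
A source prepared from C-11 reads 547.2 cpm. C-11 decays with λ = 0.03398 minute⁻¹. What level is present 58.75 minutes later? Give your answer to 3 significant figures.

74.3 cpm

t½ = ln 2 / λ = 0.69315 / 0.03398 ≈ 20.399 minutes.
Number of half-lives: n = 58.75/20.399 ≈ 2.8801.
Remaining = 547.2 × (1/2)^2.8801 = 547.2 × 0.13583 ≈ 74.328 cpm.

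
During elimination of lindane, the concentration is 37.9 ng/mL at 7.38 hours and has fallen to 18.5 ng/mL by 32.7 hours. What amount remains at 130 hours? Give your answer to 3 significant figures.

Over Δt = 32.7 − 7.38 = 25.32 hours, the level fell by a factor of 37.9/18.5 ≈ 2.0486.
n = log₂(2.0486) ≈ 1.0347 half-lives, so t½ = 25.32/1.0347 ≈ 24.472 hours.
From t = 32.7 to t = 130: 18.5 × (1/2)^((130−32.7)/24.472) ≈ 1.1756 ng/mL.

1.18 ng/mL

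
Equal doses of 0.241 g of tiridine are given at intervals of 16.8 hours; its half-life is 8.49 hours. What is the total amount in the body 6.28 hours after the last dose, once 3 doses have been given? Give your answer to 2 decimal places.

The 3 doses were given 39.88, 23.08, 6.28 hours ago.
Total = 0.241·(1/2)^(39.88/8.49) + 0.241·(1/2)^(23.08/8.49) + 0.241·(1/2)^(6.28/8.49)
      = 0.0092895 + 0.036616 + 0.14433 ≈ 0.19023 g.

0.19 g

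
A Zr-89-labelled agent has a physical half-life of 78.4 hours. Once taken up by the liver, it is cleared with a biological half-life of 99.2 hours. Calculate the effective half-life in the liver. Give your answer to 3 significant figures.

1/t_eff = 1/t_phys + 1/t_biol = 1/78.4 + 1/99.2 = 0.022836 per hour.
t_eff = 78.4 × 99.2 / (78.4 + 99.2) ≈ 43.791 hours.

43.8 hours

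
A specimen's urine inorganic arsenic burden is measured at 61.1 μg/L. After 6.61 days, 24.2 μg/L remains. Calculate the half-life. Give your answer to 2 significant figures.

4.9 days

A/A₀ = 24.2/61.1 ≈ 0.39607.
n = log₂(2.5248) ≈ 1.3362 half-lives elapsed in 6.61 days.
t½ = 6.61/1.3362 ≈ 4.947 days.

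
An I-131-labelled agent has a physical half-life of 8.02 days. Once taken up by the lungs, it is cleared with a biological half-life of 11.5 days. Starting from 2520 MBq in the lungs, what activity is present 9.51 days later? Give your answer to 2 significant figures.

620 MBq

1/t_eff = 1/t_phys + 1/t_biol = 1/8.02 + 1/11.5 = 0.21164 per day.
t_eff = 8.02 × 11.5 / (8.02 + 11.5) ≈ 4.7249 days.
Remaining = 2520 × (1/2)^(9.51/4.7249) = 2520 × (1/2)^2.0127 ≈ 624.46 MBq.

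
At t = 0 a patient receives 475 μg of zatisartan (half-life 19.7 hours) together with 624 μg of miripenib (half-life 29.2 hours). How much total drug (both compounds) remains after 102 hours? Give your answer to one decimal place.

68.5 μg

zatisartan: 475 × (1/2)^(102/19.7) = 475 × (1/2)^5.1777 ≈ 13.124 μg.
miripenib: 624 × (1/2)^(102/29.2) = 624 × (1/2)^3.4932 ≈ 55.417 μg.
Total = 13.124 + 55.417 ≈ 68.541 μg.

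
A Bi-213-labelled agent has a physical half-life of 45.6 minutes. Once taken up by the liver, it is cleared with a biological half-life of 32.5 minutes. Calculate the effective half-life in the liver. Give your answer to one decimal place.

19.0 minutes

1/t_eff = 1/t_phys + 1/t_biol = 1/45.6 + 1/32.5 = 0.052699 per minute.
t_eff = 45.6 × 32.5 / (45.6 + 32.5) ≈ 18.976 minutes.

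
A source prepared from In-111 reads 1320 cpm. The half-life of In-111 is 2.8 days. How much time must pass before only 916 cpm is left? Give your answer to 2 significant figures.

1.5 days

Fraction remaining = 916/1320 ≈ 0.69394.
n = log₂(1320/916) = ln(1.441)/ln 2 ≈ 0.52712 half-lives.
t = n × t½ = 0.52712 × 2.8 ≈ 1.4759 days.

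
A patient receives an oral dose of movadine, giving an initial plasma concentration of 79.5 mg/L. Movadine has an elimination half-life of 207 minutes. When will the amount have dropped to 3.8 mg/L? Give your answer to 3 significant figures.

908 minutes

Fraction remaining = 3.8/79.5 ≈ 0.047799.
n = log₂(79.5/3.8) = ln(20.921)/ln 2 ≈ 4.3869 half-lives.
t = n × t½ = 4.3869 × 207 ≈ 908.08 minutes.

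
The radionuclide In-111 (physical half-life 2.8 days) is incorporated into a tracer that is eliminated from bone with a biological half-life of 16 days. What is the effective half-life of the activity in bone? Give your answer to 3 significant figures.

1/t_eff = 1/t_phys + 1/t_biol = 1/2.8 + 1/16 = 0.41964 per day.
t_eff = 2.8 × 16 / (2.8 + 16) ≈ 2.383 days.

2.38 days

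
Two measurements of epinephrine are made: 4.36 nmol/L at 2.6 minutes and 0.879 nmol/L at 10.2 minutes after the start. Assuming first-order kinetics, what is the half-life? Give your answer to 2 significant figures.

3.3 minutes

Over Δt = 10.2 − 2.6 = 7.6 minutes, the level fell by a factor of 4.36/0.879 ≈ 4.9602.
n = log₂(4.9602) ≈ 2.3104 half-lives, so t½ = 7.6/2.3104 ≈ 3.2895 minutes.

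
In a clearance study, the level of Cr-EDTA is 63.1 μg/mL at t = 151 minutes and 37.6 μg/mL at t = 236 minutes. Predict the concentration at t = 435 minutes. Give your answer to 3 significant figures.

11.2 μg/mL

Over Δt = 236 − 151 = 85 minutes, the level fell by a factor of 63.1/37.6 ≈ 1.6782.
n = log₂(1.6782) ≈ 0.74691 half-lives, so t½ = 85/0.74691 ≈ 113.8 minutes.
From t = 236 to t = 435: 37.6 × (1/2)^((435−236)/113.8) ≈ 11.189 μg/mL.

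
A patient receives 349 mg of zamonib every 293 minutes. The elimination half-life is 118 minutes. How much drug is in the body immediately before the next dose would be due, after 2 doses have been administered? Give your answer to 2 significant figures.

74 mg

The 2 doses were given 586, 293 minutes ago.
Total = 349·(1/2)^(586/118) + 349·(1/2)^(293/118)
      = 11.166 + 62.424 ≈ 73.59 mg.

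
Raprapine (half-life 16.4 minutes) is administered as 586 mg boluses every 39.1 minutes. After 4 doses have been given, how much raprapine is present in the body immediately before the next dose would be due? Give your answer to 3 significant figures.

139 mg

The 4 doses were given 156.4, 117.3, 78.2, 39.1 minutes ago.
Total = 586·(1/2)^(156.4/16.4) + 586·(1/2)^(117.3/16.4) + 586·(1/2)^(78.2/16.4) + 586·(1/2)^(39.1/16.4)
      = 0.78904 + 4.1191 + 21.503 + 112.25 ≈ 138.66 mg.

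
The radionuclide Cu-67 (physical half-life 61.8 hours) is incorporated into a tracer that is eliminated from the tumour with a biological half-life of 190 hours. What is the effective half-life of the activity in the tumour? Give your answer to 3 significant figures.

46.6 hours

1/t_eff = 1/t_phys + 1/t_biol = 1/61.8 + 1/190 = 0.021444 per hour.
t_eff = 61.8 × 190 / (61.8 + 190) ≈ 46.632 hours.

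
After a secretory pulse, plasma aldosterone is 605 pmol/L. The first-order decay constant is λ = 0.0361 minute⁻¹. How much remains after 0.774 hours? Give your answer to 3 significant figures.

113 pmol/L

t½ = ln 2 / λ = 0.69315 / 0.0361 ≈ 19.201 minutes.
Convert the elapsed time: 0.774 hours = 46.44 minutes.
Number of half-lives: n = 46.44/19.201 ≈ 2.4187.
Remaining = 605 × (1/2)^2.4187 = 605 × 0.18703 ≈ 113.15 pmol/L.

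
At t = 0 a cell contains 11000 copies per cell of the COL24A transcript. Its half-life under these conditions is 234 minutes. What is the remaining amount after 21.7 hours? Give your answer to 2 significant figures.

Convert the elapsed time: 21.7 hours = 1302 minutes.
Number of half-lives: n = 1302/234 ≈ 5.5641.
Remaining = 11000 × (1/2)^5.5641 = 11000 × 0.021137 ≈ 232.5 copies per cell.

230 copies per cell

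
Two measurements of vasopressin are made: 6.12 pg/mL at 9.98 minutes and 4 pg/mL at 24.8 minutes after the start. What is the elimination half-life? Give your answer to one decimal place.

Over Δt = 24.8 − 9.98 = 14.82 minutes, the level fell by a factor of 6.12/4 ≈ 1.53.
n = log₂(1.53) ≈ 0.61353 half-lives, so t½ = 14.82/0.61353 ≈ 24.155 minutes.

24.2 minutes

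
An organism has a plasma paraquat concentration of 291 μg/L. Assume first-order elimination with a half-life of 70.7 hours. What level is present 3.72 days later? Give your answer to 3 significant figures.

Convert the elapsed time: 3.72 days = 89.28 hours.
Number of half-lives: n = 89.28/70.7 ≈ 1.2628.
Remaining = 291 × (1/2)^1.2628 = 291 × 0.41673 ≈ 121.27 μg/L.

121 μg/L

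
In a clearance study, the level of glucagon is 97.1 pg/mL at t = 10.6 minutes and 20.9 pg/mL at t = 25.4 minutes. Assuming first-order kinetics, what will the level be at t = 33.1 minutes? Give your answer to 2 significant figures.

Over Δt = 25.4 − 10.6 = 14.8 minutes, the level fell by a factor of 97.1/20.9 ≈ 4.6459.
n = log₂(4.6459) ≈ 2.216 half-lives, so t½ = 14.8/2.216 ≈ 6.6788 minutes.
From t = 25.4 to t = 33.1: 20.9 × (1/2)^((33.1−25.4)/6.6788) ≈ 9.3991 pg/mL.

9.4 pg/mL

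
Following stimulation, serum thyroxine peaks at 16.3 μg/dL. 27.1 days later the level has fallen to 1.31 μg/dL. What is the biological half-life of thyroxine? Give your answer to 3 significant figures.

7.45 days

A/A₀ = 1.31/16.3 ≈ 0.080368.
n = log₂(12.443) ≈ 3.6372 half-lives elapsed in 27.1 days.
t½ = 27.1/3.6372 ≈ 7.4507 days.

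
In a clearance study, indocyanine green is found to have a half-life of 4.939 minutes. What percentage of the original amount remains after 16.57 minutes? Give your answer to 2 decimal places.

n = 16.57/4.939 ≈ 3.3549 half-lives.
Fraction remaining = (1/2)^3.3549 ≈ 0.097738, i.e. 9.7738%.

9.77%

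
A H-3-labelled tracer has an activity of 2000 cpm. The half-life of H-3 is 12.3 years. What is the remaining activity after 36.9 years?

Elapsed time is 3 half-lives (36.9/12.3).
Each half-life halves the amount: 2000 × (1/2)^3 = 2000/8 = 250 cpm.

250 cpm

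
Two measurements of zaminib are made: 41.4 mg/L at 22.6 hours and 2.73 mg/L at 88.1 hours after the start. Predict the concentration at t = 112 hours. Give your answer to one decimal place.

Over Δt = 88.1 − 22.6 = 65.5 hours, the level fell by a factor of 41.4/2.73 ≈ 15.165.
n = log₂(15.165) ≈ 3.9227 half-lives, so t½ = 65.5/3.9227 ≈ 16.698 hours.
From t = 88.1 to t = 112: 2.73 × (1/2)^((112−88.1)/16.698) ≈ 1.0123 mg/L.

1.0 mg/L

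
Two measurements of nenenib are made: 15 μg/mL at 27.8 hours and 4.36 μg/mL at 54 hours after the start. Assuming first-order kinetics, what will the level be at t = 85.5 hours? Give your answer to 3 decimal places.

Over Δt = 54 − 27.8 = 26.2 hours, the level fell by a factor of 15/4.36 ≈ 3.4404.
n = log₂(3.4404) ≈ 1.7826 half-lives, so t½ = 26.2/1.7826 ≈ 14.698 hours.
From t = 54 to t = 85.5: 4.36 × (1/2)^((85.5−54)/14.698) ≈ 0.98703 μg/mL.

0.987 μg/mL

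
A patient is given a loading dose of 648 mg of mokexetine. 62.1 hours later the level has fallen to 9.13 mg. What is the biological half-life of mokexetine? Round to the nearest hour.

A/A₀ = 9.13/648 ≈ 0.01409.
n = log₂(70.975) ≈ 6.1492 half-lives elapsed in 62.1 hours.
t½ = 62.1/6.1492 ≈ 10.099 hours.

10 hours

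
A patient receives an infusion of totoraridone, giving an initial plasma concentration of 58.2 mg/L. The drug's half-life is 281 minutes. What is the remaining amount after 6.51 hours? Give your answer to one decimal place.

Convert the elapsed time: 6.51 hours = 390.6 minutes.
Number of half-lives: n = 390.6/281 ≈ 1.39.
Remaining = 58.2 × (1/2)^1.39 = 58.2 × 0.38156 ≈ 22.207 mg/L.

22.2 mg/L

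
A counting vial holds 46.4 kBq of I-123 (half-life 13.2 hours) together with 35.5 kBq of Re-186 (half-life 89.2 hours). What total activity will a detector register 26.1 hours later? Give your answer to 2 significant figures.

I-123: 46.4 × (1/2)^(26.1/13.2) = 46.4 × (1/2)^1.9773 ≈ 11.784 kBq.
Re-186: 35.5 × (1/2)^(26.1/89.2) = 35.5 × (1/2)^0.2926 ≈ 28.983 kBq.
Total = 11.784 + 28.983 ≈ 40.767 kBq.

41 kBq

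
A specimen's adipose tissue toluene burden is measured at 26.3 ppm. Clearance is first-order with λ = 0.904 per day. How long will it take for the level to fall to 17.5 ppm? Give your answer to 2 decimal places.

t½ = ln 2 / λ = 0.69315 / 0.904 ≈ 0.76676 days.
Fraction remaining = 17.5/26.3 ≈ 0.6654.
n = log₂(26.3/17.5) = ln(1.5029)/ln 2 ≈ 0.58771 half-lives.
t = n × t½ = 0.58771 × 0.76676 ≈ 0.45063 days.

0.45 days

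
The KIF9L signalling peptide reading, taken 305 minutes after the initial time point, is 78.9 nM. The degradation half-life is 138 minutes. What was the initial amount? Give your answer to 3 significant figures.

Number of half-lives elapsed: n = 305/138 ≈ 2.2101.
A₀ = A × 2^n = 78.9 × 2^2.2101 = 78.9 × 4.6272 ≈ 365.09 nM.

365 nM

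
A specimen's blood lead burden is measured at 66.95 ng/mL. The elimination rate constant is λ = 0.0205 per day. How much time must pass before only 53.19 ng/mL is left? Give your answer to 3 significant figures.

11.2 days

t½ = ln 2 / λ = 0.69315 / 0.0205 ≈ 33.812 days.
Fraction remaining = 53.19/66.95 ≈ 0.79447.
n = log₂(66.95/53.19) = ln(1.2587)/ln 2 ≈ 0.33193 half-lives.
t = n × t½ = 0.33193 × 33.812 ≈ 11.223 days.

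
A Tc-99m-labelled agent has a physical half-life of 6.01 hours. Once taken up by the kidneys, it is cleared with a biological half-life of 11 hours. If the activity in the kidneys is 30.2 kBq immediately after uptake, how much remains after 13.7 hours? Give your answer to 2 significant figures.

1/t_eff = 1/t_phys + 1/t_biol = 1/6.01 + 1/11 = 0.2573 per hour.
t_eff = 6.01 × 11 / (6.01 + 11) ≈ 3.8865 hours.
Remaining = 30.2 × (1/2)^(13.7/3.8865) = 30.2 × (1/2)^3.525 ≈ 2.6235 kBq.

2.6 kBq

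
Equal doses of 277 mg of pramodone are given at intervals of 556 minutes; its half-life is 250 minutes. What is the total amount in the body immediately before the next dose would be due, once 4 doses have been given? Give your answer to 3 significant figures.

75.3 mg

The 4 doses were given 2224, 1668, 1112, 556 minutes ago.
Total = 277·(1/2)^(2224/250) + 277·(1/2)^(1668/250) + 277·(1/2)^(1112/250) + 277·(1/2)^(556/250)
      = 0.58146 + 2.7165 + 12.691 + 59.291 ≈ 75.28 mg.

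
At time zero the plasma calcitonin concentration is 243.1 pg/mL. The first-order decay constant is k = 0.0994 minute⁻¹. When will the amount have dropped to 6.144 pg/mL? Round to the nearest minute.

37 minutes

t½ = ln 2 / k = 0.69315 / 0.0994 ≈ 6.9733 minutes.
Fraction remaining = 6.144/243.1 ≈ 0.025274.
n = log₂(243.1/6.144) = ln(39.567)/ln 2 ≈ 5.3062 half-lives.
t = n × t½ = 5.3062 × 6.9733 ≈ 37.002 minutes.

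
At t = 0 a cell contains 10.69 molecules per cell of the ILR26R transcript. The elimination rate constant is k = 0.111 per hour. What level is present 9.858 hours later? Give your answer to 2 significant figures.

3.6 molecules per cell

t½ = ln 2 / k = 0.69315 / 0.111 ≈ 6.2446 hours.
Number of half-lives: n = 9.858/6.2446 ≈ 1.5787.
Remaining = 10.69 × (1/2)^1.5787 = 10.69 × 0.33479 ≈ 3.579 molecules per cell.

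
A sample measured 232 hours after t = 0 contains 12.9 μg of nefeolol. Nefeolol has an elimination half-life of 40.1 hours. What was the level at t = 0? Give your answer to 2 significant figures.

Number of half-lives elapsed: n = 232/40.1 ≈ 5.7855.
A₀ = A × 2^n = 12.9 × 2^5.7855 = 12.9 × 55.159 ≈ 711.56 μg.

710 μg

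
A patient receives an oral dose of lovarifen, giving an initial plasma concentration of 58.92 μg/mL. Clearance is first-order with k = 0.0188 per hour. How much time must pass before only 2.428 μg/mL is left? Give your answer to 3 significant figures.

170 hours

t½ = ln 2 / k = 0.69315 / 0.0188 ≈ 36.87 hours.
Fraction remaining = 2.428/58.92 ≈ 0.041208.
n = log₂(58.92/2.428) = ln(24.267)/ln 2 ≈ 4.6009 half-lives.
t = n × t½ = 4.6009 × 36.87 ≈ 169.63 hours.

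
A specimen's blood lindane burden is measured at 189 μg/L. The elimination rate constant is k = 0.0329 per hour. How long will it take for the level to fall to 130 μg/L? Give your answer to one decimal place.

11.4 hours

t½ = ln 2 / k = 0.69315 / 0.0329 ≈ 21.068 hours.
Fraction remaining = 130/189 ≈ 0.68783.
n = log₂(189/130) = ln(1.4538)/ln 2 ≈ 0.53987 half-lives.
t = n × t½ = 0.53987 × 21.068 ≈ 11.374 hours.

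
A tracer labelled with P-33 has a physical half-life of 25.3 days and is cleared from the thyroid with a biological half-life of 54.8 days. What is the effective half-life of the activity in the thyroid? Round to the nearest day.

17 days

1/t_eff = 1/t_phys + 1/t_biol = 1/25.3 + 1/54.8 = 0.057774 per day.
t_eff = 25.3 × 54.8 / (25.3 + 54.8) ≈ 17.309 days.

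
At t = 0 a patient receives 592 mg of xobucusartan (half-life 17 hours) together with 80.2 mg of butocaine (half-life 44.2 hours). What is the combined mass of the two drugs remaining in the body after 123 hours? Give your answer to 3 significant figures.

xobucusartan: 592 × (1/2)^(123/17) = 592 × (1/2)^7.2353 ≈ 3.929 mg.
butocaine: 80.2 × (1/2)^(123/44.2) = 80.2 × (1/2)^2.7828 ≈ 11.654 mg.
Total = 3.929 + 11.654 ≈ 15.583 mg.

15.6 mg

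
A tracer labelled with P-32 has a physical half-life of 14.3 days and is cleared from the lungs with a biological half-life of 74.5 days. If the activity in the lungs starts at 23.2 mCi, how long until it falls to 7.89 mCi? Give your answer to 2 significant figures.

19 days

1/t_eff = 1/t_phys + 1/t_biol = 1/14.3 + 1/74.5 = 0.083353 per day.
t_eff = 14.3 × 74.5 / (14.3 + 74.5) ≈ 11.997 days.
n = log₂(23.2/7.89) ≈ 1.556; t = 1.556 × 11.997 ≈ 18.668 days.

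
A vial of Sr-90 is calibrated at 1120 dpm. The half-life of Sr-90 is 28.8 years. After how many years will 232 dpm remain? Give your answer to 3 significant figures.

Fraction remaining = 232/1120 ≈ 0.20714.
n = log₂(1120/232) = ln(4.8276)/ln 2 ≈ 2.2713 half-lives.
t = n × t½ = 2.2713 × 28.8 ≈ 65.413 years.

65.4 years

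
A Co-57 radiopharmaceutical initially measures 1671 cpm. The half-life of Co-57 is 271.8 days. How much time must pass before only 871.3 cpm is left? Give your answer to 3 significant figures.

255 days

Fraction remaining = 871.3/1671 ≈ 0.52142.
n = log₂(1671/871.3) = ln(1.9178)/ln 2 ≈ 0.93947 half-lives.
t = n × t½ = 0.93947 × 271.8 ≈ 255.35 days.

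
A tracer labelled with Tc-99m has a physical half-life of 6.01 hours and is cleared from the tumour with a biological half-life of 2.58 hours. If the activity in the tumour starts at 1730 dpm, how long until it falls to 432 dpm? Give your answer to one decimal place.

1/t_eff = 1/t_phys + 1/t_biol = 1/6.01 + 1/2.58 = 0.55399 per hour.
t_eff = 6.01 × 2.58 / (6.01 + 2.58) ≈ 1.8051 hours.
n = log₂(1730/432) ≈ 2.0017; t = 2.0017 × 1.8051 ≈ 3.6132 hours.

3.6 hours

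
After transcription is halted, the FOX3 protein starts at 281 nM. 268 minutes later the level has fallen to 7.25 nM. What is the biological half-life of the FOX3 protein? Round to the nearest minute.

51 minutes

A/A₀ = 7.25/281 ≈ 0.025801.
n = log₂(38.759) ≈ 5.2764 half-lives elapsed in 268 minutes.
t½ = 268/5.2764 ≈ 50.792 minutes.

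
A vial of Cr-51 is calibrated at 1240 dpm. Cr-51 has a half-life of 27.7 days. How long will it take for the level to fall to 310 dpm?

55.4 days

310/1240 = 1/4, so 2 half-lives have elapsed.
t = 2 × 27.7 = 55.4 days.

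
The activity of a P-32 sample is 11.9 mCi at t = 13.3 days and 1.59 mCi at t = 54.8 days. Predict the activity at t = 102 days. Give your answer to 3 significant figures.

0.161 mCi

Over Δt = 54.8 − 13.3 = 41.5 days, the level fell by a factor of 11.9/1.59 ≈ 7.4843.
n = log₂(7.4843) ≈ 2.9039 half-lives, so t½ = 41.5/2.9039 ≈ 14.291 days.
From t = 54.8 to t = 102: 1.59 × (1/2)^((102−54.8)/14.291) ≈ 0.16113 mCi.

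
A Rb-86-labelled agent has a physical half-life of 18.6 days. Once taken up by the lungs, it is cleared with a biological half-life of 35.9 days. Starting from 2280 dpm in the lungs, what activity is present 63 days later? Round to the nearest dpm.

65 dpm

1/t_eff = 1/t_phys + 1/t_biol = 1/18.6 + 1/35.9 = 0.081619 per day.
t_eff = 18.6 × 35.9 / (18.6 + 35.9) ≈ 12.252 days.
Remaining = 2280 × (1/2)^(63/12.252) = 2280 × (1/2)^5.142 ≈ 64.572 dpm.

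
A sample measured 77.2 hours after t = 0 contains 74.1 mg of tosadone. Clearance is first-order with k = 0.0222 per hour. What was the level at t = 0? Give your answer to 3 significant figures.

t½ = ln 2 / k = 0.69315 / 0.0222 ≈ 31.223 hours.
Number of half-lives elapsed: n = 77.2/31.223 ≈ 2.4725.
A₀ = A × 2^n = 74.1 × 2^2.4725 = 74.1 × 5.5502 ≈ 411.27 mg.

411 mg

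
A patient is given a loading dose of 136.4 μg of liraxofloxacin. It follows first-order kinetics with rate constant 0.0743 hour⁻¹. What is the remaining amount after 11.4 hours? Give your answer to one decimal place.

58.5 μg

t½ = ln 2 / k = 0.69315 / 0.0743 ≈ 9.329 hours.
Number of half-lives: n = 11.4/9.329 ≈ 1.222.
Remaining = 136.4 × (1/2)^1.222 = 136.4 × 0.42869 ≈ 58.473 μg.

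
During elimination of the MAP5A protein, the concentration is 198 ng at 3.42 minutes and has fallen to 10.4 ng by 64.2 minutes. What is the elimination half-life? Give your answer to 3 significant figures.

14.3 minutes

Over Δt = 64.2 − 3.42 = 60.78 minutes, the level fell by a factor of 198/10.4 ≈ 19.038.
n = log₂(19.038) ≈ 4.2508 half-lives, so t½ = 60.78/4.2508 ≈ 14.298 minutes.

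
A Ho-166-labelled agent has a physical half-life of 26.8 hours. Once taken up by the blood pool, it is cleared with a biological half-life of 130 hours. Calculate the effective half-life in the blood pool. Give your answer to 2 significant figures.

1/t_eff = 1/t_phys + 1/t_biol = 1/26.8 + 1/130 = 0.045006 per hour.
t_eff = 26.8 × 130 / (26.8 + 130) ≈ 22.219 hours.

22 hours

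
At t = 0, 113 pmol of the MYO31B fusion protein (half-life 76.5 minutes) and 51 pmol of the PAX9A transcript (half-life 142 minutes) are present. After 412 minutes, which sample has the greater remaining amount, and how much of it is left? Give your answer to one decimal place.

PAX9A transcript, 6.8 pmol

MYO31B fusion protein: 113 × (1/2)^5.3856 ≈ 2.703 pmol.
PAX9A transcript: 51 × (1/2)^2.9014 ≈ 6.8259 pmol.
PAX9A transcript has more remaining, at ≈ 6.8259 pmol.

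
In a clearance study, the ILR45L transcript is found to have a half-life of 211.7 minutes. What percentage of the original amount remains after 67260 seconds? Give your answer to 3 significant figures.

67260 seconds = 1121 minutes.
n = 1121/211.7 ≈ 5.2952 half-lives.
Fraction remaining = (1/2)^5.2952 ≈ 0.025467, i.e. 2.5467%.

2.55%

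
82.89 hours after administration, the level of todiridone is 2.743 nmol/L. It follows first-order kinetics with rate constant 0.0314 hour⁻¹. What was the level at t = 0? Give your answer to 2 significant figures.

t½ = ln 2 / k = 0.69315 / 0.0314 ≈ 22.075 hours.
Number of half-lives elapsed: n = 82.89/22.075 ≈ 3.755.
A₀ = A × 2^n = 2.743 × 2^3.755 = 2.743 × 13.501 ≈ 37.033 nmol/L.

37 nmol/L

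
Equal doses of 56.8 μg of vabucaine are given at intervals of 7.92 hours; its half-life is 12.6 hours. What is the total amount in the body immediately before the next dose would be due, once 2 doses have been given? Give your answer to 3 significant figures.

60.5 μg

The 2 doses were given 15.84, 7.92 hours ago.
Total = 56.8·(1/2)^(15.84/12.6) + 56.8·(1/2)^(7.92/12.6)
      = 23.764 + 36.739 ≈ 60.503 μg.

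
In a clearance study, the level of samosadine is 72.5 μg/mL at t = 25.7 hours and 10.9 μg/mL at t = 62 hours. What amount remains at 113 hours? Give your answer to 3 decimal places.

Over Δt = 62 − 25.7 = 36.3 hours, the level fell by a factor of 72.5/10.9 ≈ 6.6514.
n = log₂(6.6514) ≈ 2.7337 half-lives, so t½ = 36.3/2.7337 ≈ 13.279 hours.
From t = 62 to t = 113: 10.9 × (1/2)^((113−62)/13.279) ≈ 0.7608 μg/mL.

0.761 μg/mL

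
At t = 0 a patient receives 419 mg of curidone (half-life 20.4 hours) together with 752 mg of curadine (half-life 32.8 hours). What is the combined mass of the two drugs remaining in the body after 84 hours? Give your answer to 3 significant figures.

152 mg

curidone: 419 × (1/2)^(84/20.4) = 419 × (1/2)^4.1176 ≈ 24.137 mg.
curadine: 752 × (1/2)^(84/32.8) = 752 × (1/2)^2.561 ≈ 127.43 mg.
Total = 24.137 + 127.43 ≈ 151.57 mg.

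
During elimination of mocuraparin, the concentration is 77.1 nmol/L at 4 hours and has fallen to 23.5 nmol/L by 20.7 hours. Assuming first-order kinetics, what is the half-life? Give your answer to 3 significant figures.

Over Δt = 20.7 − 4 = 16.7 hours, the level fell by a factor of 77.1/23.5 ≈ 3.2809.
n = log₂(3.2809) ≈ 1.7141 half-lives, so t½ = 16.7/1.7141 ≈ 9.7429 hours.

9.74 hours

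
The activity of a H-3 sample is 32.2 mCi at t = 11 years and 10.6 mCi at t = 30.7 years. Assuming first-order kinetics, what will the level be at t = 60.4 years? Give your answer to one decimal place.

Over Δt = 30.7 − 11 = 19.7 years, the level fell by a factor of 32.2/10.6 ≈ 3.0377.
n = log₂(3.0377) ≈ 1.603 half-lives, so t½ = 19.7/1.603 ≈ 12.289 years.
From t = 30.7 to t = 60.4: 10.6 × (1/2)^((60.4−30.7)/12.289) ≈ 1.9852 mCi.

2.0 mCi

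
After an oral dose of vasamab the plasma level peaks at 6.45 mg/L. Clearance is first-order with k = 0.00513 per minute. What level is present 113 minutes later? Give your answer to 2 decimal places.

t½ = ln 2 / k = 0.69315 / 0.00513 ≈ 135.12 minutes.
Number of half-lives: n = 113/135.12 ≈ 0.83632.
Remaining = 6.45 × (1/2)^0.83632 = 6.45 × 0.56007 ≈ 3.6125 mg/L.

3.61 mg/L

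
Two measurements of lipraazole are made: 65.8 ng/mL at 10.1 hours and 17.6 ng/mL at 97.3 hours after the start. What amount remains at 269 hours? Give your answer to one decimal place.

1.3 ng/mL

Over Δt = 97.3 − 10.1 = 87.2 hours, the level fell by a factor of 65.8/17.6 ≈ 3.7386.
n = log₂(3.7386) ≈ 1.9025 half-lives, so t½ = 87.2/1.9025 ≈ 45.834 hours.
From t = 97.3 to t = 269: 17.6 × (1/2)^((269−97.3)/45.834) ≈ 1.3117 ng/mL.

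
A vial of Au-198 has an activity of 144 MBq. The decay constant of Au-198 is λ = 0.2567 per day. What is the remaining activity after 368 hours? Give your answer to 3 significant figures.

2.81 MBq

t½ = ln 2 / λ = 0.69315 / 0.2567 ≈ 2.7002 days.
Convert the elapsed time: 368 hours = 15.3333 days.
Number of half-lives: n = 15.3333/2.7002 ≈ 5.6785.
Remaining = 144 × (1/2)^5.6785 = 144 × 0.019525 ≈ 2.8116 MBq.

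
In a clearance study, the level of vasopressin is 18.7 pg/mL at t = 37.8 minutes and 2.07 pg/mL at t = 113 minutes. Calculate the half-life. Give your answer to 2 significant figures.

24 minutes

Over Δt = 113 − 37.8 = 75.2 minutes, the level fell by a factor of 18.7/2.07 ≈ 9.0338.
n = log₂(9.0338) ≈ 3.1753 half-lives, so t½ = 75.2/3.1753 ≈ 23.683 minutes.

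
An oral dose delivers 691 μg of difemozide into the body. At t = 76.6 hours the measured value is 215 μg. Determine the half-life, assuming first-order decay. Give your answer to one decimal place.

45.5 hours

A/A₀ = 215/691 ≈ 0.31114.
n = log₂(3.214) ≈ 1.6843 half-lives elapsed in 76.6 hours.
t½ = 76.6/1.6843 ≈ 45.478 hours.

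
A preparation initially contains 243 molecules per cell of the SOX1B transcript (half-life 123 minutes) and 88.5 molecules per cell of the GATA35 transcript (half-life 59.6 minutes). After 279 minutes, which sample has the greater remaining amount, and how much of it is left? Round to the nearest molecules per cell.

SOX1B transcript, 50 molecules per cell

SOX1B transcript: 243 × (1/2)^2.2683 ≈ 50.441 molecules per cell.
GATA35 transcript: 88.5 × (1/2)^4.6812 ≈ 3.4495 molecules per cell.
SOX1B transcript has more remaining, at ≈ 50.441 molecules per cell.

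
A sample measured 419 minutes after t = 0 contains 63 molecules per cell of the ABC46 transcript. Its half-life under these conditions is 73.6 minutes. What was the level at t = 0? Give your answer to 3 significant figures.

3260 molecules per cell

Number of half-lives elapsed: n = 419/73.6 ≈ 5.6929.
A₀ = A × 2^n = 63 × 2^5.6929 = 63 × 51.73 ≈ 3259 molecules per cell.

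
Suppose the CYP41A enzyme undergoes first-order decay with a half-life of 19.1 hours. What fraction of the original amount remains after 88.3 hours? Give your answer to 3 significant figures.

0.0406

n = 88.3/19.1 ≈ 4.623 half-lives.
Fraction remaining = (1/2)^4.623 ≈ 0.040581.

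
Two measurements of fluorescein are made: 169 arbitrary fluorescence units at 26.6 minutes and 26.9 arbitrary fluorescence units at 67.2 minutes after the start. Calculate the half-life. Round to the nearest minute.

Over Δt = 67.2 − 26.6 = 40.6 minutes, the level fell by a factor of 169/26.9 ≈ 6.2825.
n = log₂(6.2825) ≈ 2.6513 half-lives, so t½ = 40.6/2.6513 ≈ 15.313 minutes.

15 minutes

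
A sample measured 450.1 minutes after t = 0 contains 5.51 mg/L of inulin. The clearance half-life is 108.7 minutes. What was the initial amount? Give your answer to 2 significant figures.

Number of half-lives elapsed: n = 450.1/108.7 ≈ 4.1408.
A₀ = A × 2^n = 5.51 × 2^4.1408 = 5.51 × 17.64 ≈ 97.195 mg/L.

97 mg/L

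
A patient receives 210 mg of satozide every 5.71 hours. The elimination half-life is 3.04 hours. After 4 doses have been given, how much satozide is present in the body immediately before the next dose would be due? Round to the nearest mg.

The 4 doses were given 22.84, 17.13, 11.42, 5.71 hours ago.
Total = 210·(1/2)^(22.84/3.04) + 210·(1/2)^(17.13/3.04) + 210·(1/2)^(11.42/3.04) + 210·(1/2)^(5.71/3.04)
      = 1.1496 + 4.2262 + 15.537 + 57.121 ≈ 78.034 mg.

78 mg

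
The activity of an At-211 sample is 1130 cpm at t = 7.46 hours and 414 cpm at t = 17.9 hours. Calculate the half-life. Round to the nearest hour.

7 hours

Over Δt = 17.9 − 7.46 = 10.44 hours, the level fell by a factor of 1130/414 ≈ 2.7295.
n = log₂(2.7295) ≈ 1.4486 half-lives, so t½ = 10.44/1.4486 ≈ 7.2069 hours.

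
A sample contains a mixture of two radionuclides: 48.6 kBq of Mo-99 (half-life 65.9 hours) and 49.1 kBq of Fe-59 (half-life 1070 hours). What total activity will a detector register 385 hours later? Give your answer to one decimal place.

Mo-99: 48.6 × (1/2)^(385/65.9) = 48.6 × (1/2)^5.8422 ≈ 0.84716 kBq.
Fe-59: 49.1 × (1/2)^(385/1070) = 49.1 × (1/2)^0.35981 ≈ 38.262 kBq.
Total = 0.84716 + 38.262 ≈ 39.109 kBq.

39.1 kBq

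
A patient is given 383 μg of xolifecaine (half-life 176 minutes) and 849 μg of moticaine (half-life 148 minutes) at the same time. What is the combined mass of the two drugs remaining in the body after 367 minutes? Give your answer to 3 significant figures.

242 μg

xolifecaine: 383 × (1/2)^(367/176) = 383 × (1/2)^2.0852 ≈ 90.257 μg.
moticaine: 849 × (1/2)^(367/148) = 849 × (1/2)^2.4797 ≈ 152.21 μg.
Total = 90.257 + 152.21 ≈ 242.46 μg.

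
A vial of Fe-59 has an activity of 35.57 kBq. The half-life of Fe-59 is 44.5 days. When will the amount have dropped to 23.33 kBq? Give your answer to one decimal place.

Fraction remaining = 23.33/35.57 ≈ 0.65589.
n = log₂(35.57/23.33) = ln(1.5246)/ln 2 ≈ 0.60847 half-lives.
t = n × t½ = 0.60847 × 44.5 ≈ 27.077 days.

27.1 days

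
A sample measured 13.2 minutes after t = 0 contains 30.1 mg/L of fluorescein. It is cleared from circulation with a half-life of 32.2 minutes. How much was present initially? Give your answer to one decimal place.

Number of half-lives elapsed: n = 13.2/32.2 ≈ 0.40994.
A₀ = A × 2^n = 30.1 × 2^0.40994 = 30.1 × 1.3286 ≈ 39.992 mg/L.

40.0 mg/L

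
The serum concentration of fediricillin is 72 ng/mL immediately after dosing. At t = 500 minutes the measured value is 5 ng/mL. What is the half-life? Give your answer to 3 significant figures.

130 minutes

A/A₀ = 5/72 ≈ 0.069444.
n = log₂(14.4) ≈ 3.848 half-lives elapsed in 500 minutes.
t½ = 500/3.848 ≈ 129.94 minutes.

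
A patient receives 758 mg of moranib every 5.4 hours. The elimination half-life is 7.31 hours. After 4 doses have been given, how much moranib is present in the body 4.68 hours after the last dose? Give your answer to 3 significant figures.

The 4 doses were given 20.88, 15.48, 10.08, 4.68 hours ago.
Total = 758·(1/2)^(20.88/7.31) + 758·(1/2)^(15.48/7.31) + 758·(1/2)^(10.08/7.31) + 758·(1/2)^(4.68/7.31)
      = 104.67 + 174.66 + 291.45 + 486.34 ≈ 1057.1 mg.

1060 mg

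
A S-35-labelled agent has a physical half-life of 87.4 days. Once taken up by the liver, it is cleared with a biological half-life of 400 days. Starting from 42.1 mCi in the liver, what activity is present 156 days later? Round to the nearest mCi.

1/t_eff = 1/t_phys + 1/t_biol = 1/87.4 + 1/400 = 0.013942 per day.
t_eff = 87.4 × 400 / (87.4 + 400) ≈ 71.728 days.
Remaining = 42.1 × (1/2)^(156/71.728) = 42.1 × (1/2)^2.1749 ≈ 9.3234 mCi.

9 mCi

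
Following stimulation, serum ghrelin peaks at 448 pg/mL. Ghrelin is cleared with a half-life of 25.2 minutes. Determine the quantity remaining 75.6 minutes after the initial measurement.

Elapsed time is 3 half-lives (75.6/25.2).
Each half-life halves the amount: 448 × (1/2)^3 = 448/8 = 56 pg/mL.

56 pg/mL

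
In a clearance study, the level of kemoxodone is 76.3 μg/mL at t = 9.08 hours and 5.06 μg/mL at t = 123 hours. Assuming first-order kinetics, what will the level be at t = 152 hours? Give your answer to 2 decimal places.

Over Δt = 123 − 9.08 = 113.92 hours, the level fell by a factor of 76.3/5.06 ≈ 15.079.
n = log₂(15.079) ≈ 3.9145 half-lives, so t½ = 113.92/3.9145 ≈ 29.102 hours.
From t = 123 to t = 152: 5.06 × (1/2)^((152−123)/29.102) ≈ 2.5362 μg/mL.

2.54 μg/mL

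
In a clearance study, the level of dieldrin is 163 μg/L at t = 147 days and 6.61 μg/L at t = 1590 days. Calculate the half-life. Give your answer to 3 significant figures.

Over Δt = 1590 − 147 = 1443 days, the level fell by a factor of 163/6.61 ≈ 24.66.
n = log₂(24.66) ≈ 4.6241 half-lives, so t½ = 1443/4.6241 ≈ 312.06 days.

312 days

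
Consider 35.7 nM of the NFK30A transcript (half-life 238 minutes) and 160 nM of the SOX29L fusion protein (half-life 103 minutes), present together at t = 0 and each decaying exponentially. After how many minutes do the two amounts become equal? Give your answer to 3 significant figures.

Set 35.7·(1/2)^(t/238) = 160·(1/2)^(t/103).
Taking log₂: log₂(35.7/160) = t·(1/238 − 1/103).
log₂(0.22313) = -2.1641; 1/238 − 1/103 = -0.0055071.
t = -2.1641 / -0.0055071 ≈ 392.96 minutes.

393 minutes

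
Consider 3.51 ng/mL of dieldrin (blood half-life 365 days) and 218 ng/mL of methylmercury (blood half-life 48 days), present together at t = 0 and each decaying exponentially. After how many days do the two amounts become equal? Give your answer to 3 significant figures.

329 days

Set 3.51·(1/2)^(t/365) = 218·(1/2)^(t/48).
Taking log₂: log₂(3.51/218) = t·(1/365 − 1/48).
log₂(0.016101) = -5.9567; 1/365 − 1/48 = -0.018094.
t = -5.9567 / -0.018094 ≈ 329.22 days.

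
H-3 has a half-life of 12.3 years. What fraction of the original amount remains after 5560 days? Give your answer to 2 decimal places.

5560 days = 15.2329 years.
n = 15.2329/12.3 ≈ 1.2384 half-lives.
Fraction remaining = (1/2)^1.2384 ≈ 0.42383.

0.42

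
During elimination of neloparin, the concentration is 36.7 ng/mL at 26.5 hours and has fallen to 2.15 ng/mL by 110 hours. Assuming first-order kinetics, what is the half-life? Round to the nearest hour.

20 hours

Over Δt = 110 − 26.5 = 83.5 hours, the level fell by a factor of 36.7/2.15 ≈ 17.07.
n = log₂(17.07) ≈ 4.0934 half-lives, so t½ = 83.5/4.0934 ≈ 20.399 hours.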